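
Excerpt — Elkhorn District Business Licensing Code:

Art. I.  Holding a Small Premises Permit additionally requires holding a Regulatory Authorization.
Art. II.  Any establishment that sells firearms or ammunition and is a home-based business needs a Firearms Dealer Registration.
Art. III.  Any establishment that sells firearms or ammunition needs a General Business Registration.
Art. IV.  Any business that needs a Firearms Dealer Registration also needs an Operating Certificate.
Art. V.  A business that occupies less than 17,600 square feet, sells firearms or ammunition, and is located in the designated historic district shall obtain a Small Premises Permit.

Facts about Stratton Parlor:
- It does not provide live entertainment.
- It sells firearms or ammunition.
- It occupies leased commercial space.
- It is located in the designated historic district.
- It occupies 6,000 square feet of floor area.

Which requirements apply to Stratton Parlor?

Art. I. Small Premises Permit is required → Regulatory Authorization also required.
Art. II. sells firearms or ammunition; occupies leased commercial space (not: is a home-based business) → Firearms Dealer Registration not required.
Art. III. sells firearms or ammunition → General Business Registration required.
Art. IV. Firearms Dealer Registration is not required → no effect.
Art. V. floor area 6,000 square feet < 17,600 square feet; sells firearms or ammunition; is located in the designated historic district → Small Premises Permit required.

General Business Registration, Regulatory Authorization, Small Premises Permit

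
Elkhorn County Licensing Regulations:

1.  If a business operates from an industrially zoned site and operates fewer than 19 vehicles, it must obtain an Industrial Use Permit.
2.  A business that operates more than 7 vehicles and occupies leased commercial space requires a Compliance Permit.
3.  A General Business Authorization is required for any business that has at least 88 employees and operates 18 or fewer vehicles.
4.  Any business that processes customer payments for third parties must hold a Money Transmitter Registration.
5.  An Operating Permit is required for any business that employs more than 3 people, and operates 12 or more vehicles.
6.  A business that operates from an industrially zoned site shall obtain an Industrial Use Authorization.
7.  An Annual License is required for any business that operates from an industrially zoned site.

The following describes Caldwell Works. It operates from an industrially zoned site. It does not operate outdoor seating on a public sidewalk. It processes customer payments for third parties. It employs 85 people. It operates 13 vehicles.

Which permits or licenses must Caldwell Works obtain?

1. operates from an industrially zoned site; vehicles 13 < 19 → Industrial Use Permit required.
2. vehicles 13 > 7; operates from an industrially zoned site (not: occupies leased commercial space) → Compliance Permit not required.
3. employees 85 < 88; vehicles 13 ≤ 18 → General Business Authorization not required.
4. processes customer payments for third parties → Money Transmitter Registration required.
5. employees 85 > 3; vehicles 13 ≥ 12 → Operating Permit required.
6. operates from an industrially zoned site → Industrial Use Authorization required.
7. operates from an industrially zoned site → Annual License required.

Annual License, Industrial Use Authorization, Industrial Use Permit, Money Transmitter Registration, Operating Permit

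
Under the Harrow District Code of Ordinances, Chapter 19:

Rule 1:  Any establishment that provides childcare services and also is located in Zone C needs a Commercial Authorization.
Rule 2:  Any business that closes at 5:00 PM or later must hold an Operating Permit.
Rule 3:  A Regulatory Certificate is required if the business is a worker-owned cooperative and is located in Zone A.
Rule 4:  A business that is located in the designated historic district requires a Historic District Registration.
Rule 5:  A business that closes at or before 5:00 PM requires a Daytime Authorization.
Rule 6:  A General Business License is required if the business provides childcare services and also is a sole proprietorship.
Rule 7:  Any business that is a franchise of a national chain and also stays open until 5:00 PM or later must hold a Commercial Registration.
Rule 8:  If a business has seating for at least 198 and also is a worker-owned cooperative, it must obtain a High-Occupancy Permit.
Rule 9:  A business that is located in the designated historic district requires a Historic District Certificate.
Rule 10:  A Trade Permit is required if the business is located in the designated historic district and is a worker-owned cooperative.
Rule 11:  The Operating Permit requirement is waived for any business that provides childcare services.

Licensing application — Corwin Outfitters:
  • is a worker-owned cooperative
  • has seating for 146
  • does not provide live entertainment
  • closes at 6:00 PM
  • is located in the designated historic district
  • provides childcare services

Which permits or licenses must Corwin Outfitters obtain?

Historic District Certificate, Historic District Registration, Trade Permit

Rule 1: provides childcare services; is located in the designated historic district (not: is located in Zone C) → Commercial Authorization not required.
Rule 2: closes 6:00 PM, after 5:00 PM → Operating Permit required.
Rule 3: is a worker-owned cooperative; is located in the designated historic district (not: is located in Zone A) → Regulatory Certificate not required.
Rule 4: is located in the designated historic district → Historic District Registration required.
Rule 5: closes 6:00 PM, after 5:00 PM → Daytime Authorization not required.
Rule 6: provides childcare services; is a worker-owned cooperative (not: is a sole proprietorship) → General Business License not required.
Rule 7: is a worker-owned cooperative (not: is a franchise of a national chain); closes 6:00 PM, after 5:00 PM → Commercial Registration not required.
Rule 8: seating 146 < 198; is a worker-owned cooperative → High-Occupancy Permit not required.
Rule 9: is located in the designated historic district → Historic District Certificate required.
Rule 10: is located in the designated historic district; is a worker-owned cooperative → Trade Permit required.
Rule 11: provides childcare services → exempt from Operating Permit.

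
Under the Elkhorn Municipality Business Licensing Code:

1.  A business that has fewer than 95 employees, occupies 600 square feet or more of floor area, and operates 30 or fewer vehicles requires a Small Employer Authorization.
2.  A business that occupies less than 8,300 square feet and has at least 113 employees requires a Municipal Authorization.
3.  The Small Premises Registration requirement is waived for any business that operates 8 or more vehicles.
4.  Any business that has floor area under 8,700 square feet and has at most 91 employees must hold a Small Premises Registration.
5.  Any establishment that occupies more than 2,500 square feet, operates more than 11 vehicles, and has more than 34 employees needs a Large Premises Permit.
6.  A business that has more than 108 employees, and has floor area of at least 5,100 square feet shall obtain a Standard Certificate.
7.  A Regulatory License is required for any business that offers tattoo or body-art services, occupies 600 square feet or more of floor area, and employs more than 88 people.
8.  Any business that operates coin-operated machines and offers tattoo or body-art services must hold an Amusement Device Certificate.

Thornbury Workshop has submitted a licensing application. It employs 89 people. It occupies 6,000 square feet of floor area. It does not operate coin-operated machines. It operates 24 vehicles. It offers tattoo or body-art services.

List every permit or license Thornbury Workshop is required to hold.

Large Premises Permit, Regulatory License, Small Employer Authorization

1. employees 89 < 95; floor area 6,000 square feet ≥ 600 square feet; vehicles 24 ≤ 30 → Small Employer Authorization required.
2. floor area 6,000 square feet < 8,300 square feet; employees 89 < 113 → Municipal Authorization not required.
3. vehicles 24 ≥ 8 → exempt from Small Premises Registration.
4. floor area 6,000 square feet < 8,700 square feet; employees 89 ≤ 91 → Small Premises Registration required.
5. floor area 6,000 square feet > 2,500 square feet; vehicles 24 > 11; employees 89 > 34 → Large Premises Permit required.
6. employees 89 ≤ 108; floor area 6,000 square feet ≥ 5,100 square feet → Standard Certificate not required.
7. offers tattoo or body-art services; floor area 6,000 square feet ≥ 600 square feet; employees 89 > 88 → Regulatory License required.
8. does not operate coin-operated machines; offers tattoo or body-art services → Amusement Device Certificate not required.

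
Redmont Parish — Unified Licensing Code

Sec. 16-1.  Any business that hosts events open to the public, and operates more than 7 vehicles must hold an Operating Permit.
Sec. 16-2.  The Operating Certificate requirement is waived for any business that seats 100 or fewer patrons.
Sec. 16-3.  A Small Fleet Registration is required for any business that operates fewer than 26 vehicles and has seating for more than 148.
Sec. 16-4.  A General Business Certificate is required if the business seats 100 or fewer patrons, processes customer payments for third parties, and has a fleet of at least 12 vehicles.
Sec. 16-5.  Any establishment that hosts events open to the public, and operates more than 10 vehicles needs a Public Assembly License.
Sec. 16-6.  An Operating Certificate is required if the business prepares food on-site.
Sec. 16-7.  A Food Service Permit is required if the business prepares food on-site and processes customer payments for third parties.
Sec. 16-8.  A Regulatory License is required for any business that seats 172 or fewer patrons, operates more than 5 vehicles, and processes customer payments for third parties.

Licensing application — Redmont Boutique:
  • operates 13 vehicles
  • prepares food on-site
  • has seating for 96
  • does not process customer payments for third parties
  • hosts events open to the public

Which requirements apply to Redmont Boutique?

Operating Permit, Public Assembly License

Sec. 16-1. hosts events open to the public; vehicles 13 > 7 → Operating Permit required.
Sec. 16-2. seating 96 ≤ 100 → exempt from Operating Certificate.
Sec. 16-3. vehicles 13 < 26; seating 96 ≤ 148 → Small Fleet Registration not required.
Sec. 16-4. seating 96 ≤ 100; does not process customer payments for third parties; vehicles 13 ≥ 12 → General Business Certificate not required.
Sec. 16-5. hosts events open to the public; vehicles 13 > 10 → Public Assembly License required.
Sec. 16-6. prepares food on-site → Operating Certificate required.
Sec. 16-7. prepares food on-site; does not process customer payments for third parties → Food Service Permit not required.
Sec. 16-8. seating 96 ≤ 172; vehicles 13 > 5; does not process customer payments for third parties → Regulatory License not required.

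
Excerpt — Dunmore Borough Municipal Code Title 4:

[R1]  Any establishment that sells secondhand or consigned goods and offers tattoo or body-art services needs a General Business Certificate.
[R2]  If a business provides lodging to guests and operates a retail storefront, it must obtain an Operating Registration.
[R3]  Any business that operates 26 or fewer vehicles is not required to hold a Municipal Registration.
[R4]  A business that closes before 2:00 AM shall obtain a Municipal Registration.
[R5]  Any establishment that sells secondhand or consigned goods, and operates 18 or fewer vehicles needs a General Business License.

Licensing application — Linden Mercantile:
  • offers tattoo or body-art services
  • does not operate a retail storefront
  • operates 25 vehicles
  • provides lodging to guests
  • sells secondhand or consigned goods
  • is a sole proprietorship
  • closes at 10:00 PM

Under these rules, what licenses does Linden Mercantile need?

General Business Certificate

[R1] sells secondhand or consigned goods; offers tattoo or body-art services → General Business Certificate required.
[R2] provides lodging to guests; does not operate a retail storefront → Operating Registration not required.
[R3] vehicles 25 ≤ 26 → exempt from Municipal Registration.
[R4] closes 10:00 PM, at/before 2:00 AM → Municipal Registration required.
[R5] sells secondhand or consigned goods; vehicles 25 > 18 → General Business License not required.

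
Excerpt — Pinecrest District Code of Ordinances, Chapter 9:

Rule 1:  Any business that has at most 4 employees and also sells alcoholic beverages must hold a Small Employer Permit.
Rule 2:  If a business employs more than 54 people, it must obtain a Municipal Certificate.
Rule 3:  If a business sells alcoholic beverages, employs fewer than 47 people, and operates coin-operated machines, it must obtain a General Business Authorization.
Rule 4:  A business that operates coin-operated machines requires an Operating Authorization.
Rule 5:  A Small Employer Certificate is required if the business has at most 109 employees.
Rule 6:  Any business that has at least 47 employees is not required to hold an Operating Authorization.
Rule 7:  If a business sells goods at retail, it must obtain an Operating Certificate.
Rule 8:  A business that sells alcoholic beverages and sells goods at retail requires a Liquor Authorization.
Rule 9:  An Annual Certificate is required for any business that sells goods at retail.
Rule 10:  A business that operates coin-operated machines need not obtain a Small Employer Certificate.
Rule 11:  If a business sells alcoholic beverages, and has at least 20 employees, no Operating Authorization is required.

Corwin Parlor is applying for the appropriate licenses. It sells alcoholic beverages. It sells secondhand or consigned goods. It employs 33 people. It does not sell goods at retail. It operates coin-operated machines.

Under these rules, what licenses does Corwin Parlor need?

Rule 1: employees 33 > 4; sells alcoholic beverages → Small Employer Permit not required.
Rule 2: employees 33 ≤ 54 → Municipal Certificate not required.
Rule 3: sells alcoholic beverages; employees 33 < 47; operates coin-operated machines → General Business Authorization required.
Rule 4: operates coin-operated machines → Operating Authorization required.
Rule 5: employees 33 ≤ 109 → Small Employer Certificate required.
Rule 6: employees 33 < 47 → Operating Authorization exemption does not apply.
Rule 7: does not sell goods at retail → Operating Certificate not required.
Rule 8: sells alcoholic beverages; does not sell goods at retail → Liquor Authorization not required.
Rule 9: does not sell goods at retail → Annual Certificate not required.
Rule 10: operates coin-operated machines → exempt from Small Employer Certificate.
Rule 11: sells alcoholic beverages; employees 33 ≥ 20 → exempt from Operating Authorization.

General Business Authorization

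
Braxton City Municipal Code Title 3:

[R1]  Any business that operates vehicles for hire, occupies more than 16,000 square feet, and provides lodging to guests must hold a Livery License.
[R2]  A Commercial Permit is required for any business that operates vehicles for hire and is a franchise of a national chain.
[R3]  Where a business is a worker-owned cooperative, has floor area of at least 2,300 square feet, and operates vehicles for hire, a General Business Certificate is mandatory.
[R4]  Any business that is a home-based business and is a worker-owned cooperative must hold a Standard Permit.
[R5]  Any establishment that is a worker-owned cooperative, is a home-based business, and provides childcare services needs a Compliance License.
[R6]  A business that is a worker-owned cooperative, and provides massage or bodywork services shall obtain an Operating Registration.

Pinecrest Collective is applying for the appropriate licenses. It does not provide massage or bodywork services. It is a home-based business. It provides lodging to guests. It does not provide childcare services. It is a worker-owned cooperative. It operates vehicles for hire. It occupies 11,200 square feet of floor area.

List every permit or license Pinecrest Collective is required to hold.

General Business Certificate, Standard Permit

[R1] operates vehicles for hire; floor area 11,200 square feet ≤ 16,000 square feet; provides lodging to guests → Livery License not required.
[R2] operates vehicles for hire; is a worker-owned cooperative (not: is a franchise of a national chain) → Commercial Permit not required.
[R3] is a worker-owned cooperative; floor area 11,200 square feet ≥ 2,300 square feet; operates vehicles for hire → General Business Certificate required.
[R4] is a home-based business; is a worker-owned cooperative → Standard Permit required.
[R5] is a worker-owned cooperative; is a home-based business; does not provide childcare services → Compliance License not required.
[R6] is a worker-owned cooperative; does not provide massage or bodywork services → Operating Registration not required.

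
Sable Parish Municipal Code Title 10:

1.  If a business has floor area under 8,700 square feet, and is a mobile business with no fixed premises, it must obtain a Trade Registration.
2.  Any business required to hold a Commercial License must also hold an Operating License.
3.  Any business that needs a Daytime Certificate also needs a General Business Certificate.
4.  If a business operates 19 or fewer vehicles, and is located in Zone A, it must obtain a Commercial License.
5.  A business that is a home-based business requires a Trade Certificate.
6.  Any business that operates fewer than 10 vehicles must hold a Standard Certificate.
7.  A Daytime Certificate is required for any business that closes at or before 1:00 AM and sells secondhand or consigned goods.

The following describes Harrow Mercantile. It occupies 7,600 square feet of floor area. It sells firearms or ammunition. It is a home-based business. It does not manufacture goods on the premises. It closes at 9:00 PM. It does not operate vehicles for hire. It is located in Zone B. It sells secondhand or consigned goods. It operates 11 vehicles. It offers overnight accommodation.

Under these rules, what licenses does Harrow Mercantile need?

Daytime Certificate, General Business Certificate, Trade Certificate

1. floor area 7,600 square feet < 8,700 square feet; is a home-based business (not: is a mobile business with no fixed premises) → Trade Registration not required.
2. Commercial License is not required → no effect.
3. Daytime Certificate is required → General Business Certificate also required.
4. vehicles 11 ≤ 19; is located in Zone B (not: is located in Zone A) → Commercial License not required.
5. is a home-based business → Trade Certificate required.
6. vehicles 11 ≥ 10 → Standard Certificate not required.
7. closes 9:00 PM, at/before 1:00 AM; sells secondhand or consigned goods → Daytime Certificate required.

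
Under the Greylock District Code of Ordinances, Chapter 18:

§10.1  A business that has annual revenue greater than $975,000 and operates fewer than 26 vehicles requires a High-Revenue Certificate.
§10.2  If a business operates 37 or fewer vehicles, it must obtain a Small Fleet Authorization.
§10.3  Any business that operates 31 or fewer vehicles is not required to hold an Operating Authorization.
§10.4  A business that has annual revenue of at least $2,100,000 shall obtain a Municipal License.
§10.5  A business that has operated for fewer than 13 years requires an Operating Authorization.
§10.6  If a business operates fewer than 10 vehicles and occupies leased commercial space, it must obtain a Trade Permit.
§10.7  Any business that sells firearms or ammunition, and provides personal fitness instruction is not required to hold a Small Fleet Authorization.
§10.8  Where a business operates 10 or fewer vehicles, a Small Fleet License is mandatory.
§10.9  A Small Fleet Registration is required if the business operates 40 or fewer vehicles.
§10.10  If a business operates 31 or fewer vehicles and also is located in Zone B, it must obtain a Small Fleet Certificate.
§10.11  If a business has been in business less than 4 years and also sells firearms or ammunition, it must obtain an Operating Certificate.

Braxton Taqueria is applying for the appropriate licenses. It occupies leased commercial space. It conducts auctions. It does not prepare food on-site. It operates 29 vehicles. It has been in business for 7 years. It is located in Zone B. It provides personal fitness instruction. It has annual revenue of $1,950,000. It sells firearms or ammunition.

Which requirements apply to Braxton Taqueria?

Small Fleet Certificate, Small Fleet Registration

§10.1 revenue $1,950,000 > $975,000; vehicles 29 ≥ 26 → High-Revenue Certificate not required.
§10.2 vehicles 29 ≤ 37 → Small Fleet Authorization required.
§10.3 vehicles 29 ≤ 31 → exempt from Operating Authorization.
§10.4 revenue $1,950,000 < $2,100,000 → Municipal License not required.
§10.5 years in business 7 < 13 → Operating Authorization required.
§10.6 vehicles 29 ≥ 10; occupies leased commercial space → Trade Permit not required.
§10.7 sells firearms or ammunition; provides personal fitness instruction → exempt from Small Fleet Authorization.
§10.8 vehicles 29 > 10 → Small Fleet License not required.
§10.9 vehicles 29 ≤ 40 → Small Fleet Registration required.
§10.10 vehicles 29 ≤ 31; is located in Zone B → Small Fleet Certificate required.
§10.11 years in business 7 ≥ 4; sells firearms or ammunition → Operating Certificate not required.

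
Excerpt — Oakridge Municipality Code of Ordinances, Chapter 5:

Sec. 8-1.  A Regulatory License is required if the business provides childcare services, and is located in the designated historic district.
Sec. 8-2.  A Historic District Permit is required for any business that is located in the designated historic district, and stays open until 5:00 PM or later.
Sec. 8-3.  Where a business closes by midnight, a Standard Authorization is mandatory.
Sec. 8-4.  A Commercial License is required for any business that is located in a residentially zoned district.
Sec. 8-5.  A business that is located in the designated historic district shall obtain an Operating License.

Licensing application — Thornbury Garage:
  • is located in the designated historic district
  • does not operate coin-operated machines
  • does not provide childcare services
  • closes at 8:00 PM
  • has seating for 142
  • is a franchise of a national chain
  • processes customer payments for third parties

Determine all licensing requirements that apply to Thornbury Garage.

Sec. 8-1. does not provide childcare services; is located in the designated historic district → Regulatory License not required.
Sec. 8-2. is located in the designated historic district; closes 8:00 PM, after 5:00 PM → Historic District Permit required.
Sec. 8-3. closes 8:00 PM, at/before midnight → Standard Authorization required.
Sec. 8-4. is located in the designated historic district (not: is located in a residentially zoned district) → Commercial License not required.
Sec. 8-5. is located in the designated historic district → Operating License required.

Historic District Permit, Operating License, Standard Authorization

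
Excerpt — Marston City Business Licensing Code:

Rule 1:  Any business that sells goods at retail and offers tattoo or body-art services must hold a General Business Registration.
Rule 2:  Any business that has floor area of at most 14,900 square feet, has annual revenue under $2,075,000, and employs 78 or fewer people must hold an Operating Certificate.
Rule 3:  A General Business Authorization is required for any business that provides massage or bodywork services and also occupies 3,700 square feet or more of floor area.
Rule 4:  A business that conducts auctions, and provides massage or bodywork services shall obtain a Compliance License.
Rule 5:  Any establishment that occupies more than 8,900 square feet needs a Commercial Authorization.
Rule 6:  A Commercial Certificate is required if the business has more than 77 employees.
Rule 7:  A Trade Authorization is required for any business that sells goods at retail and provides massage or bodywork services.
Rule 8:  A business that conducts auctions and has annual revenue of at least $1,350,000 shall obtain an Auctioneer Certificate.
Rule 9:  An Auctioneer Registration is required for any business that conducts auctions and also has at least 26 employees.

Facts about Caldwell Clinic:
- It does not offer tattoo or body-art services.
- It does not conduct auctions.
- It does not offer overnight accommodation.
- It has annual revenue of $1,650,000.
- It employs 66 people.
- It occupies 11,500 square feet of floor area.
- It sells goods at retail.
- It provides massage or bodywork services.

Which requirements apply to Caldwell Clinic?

Commercial Authorization, General Business Authorization, Operating Certificate, Trade Authorization

Rule 1: sells goods at retail; does not offer tattoo or body-art services → General Business Registration not required.
Rule 2: floor area 11,500 square feet ≤ 14,900 square feet; revenue $1,650,000 < $2,075,000; employees 66 ≤ 78 → Operating Certificate required.
Rule 3: provides massage or bodywork services; floor area 11,500 square feet ≥ 3,700 square feet → General Business Authorization required.
Rule 4: does not conduct auctions; provides massage or bodywork services → Compliance License not required.
Rule 5: floor area 11,500 square feet > 8,900 square feet → Commercial Authorization required.
Rule 6: employees 66 ≤ 77 → Commercial Certificate not required.
Rule 7: sells goods at retail; provides massage or bodywork services → Trade Authorization required.
Rule 8: does not conduct auctions; revenue $1,650,000 ≥ $1,350,000 → Auctioneer Certificate not required.
Rule 9: does not conduct auctions; employees 66 ≥ 26 → Auctioneer Registration not required.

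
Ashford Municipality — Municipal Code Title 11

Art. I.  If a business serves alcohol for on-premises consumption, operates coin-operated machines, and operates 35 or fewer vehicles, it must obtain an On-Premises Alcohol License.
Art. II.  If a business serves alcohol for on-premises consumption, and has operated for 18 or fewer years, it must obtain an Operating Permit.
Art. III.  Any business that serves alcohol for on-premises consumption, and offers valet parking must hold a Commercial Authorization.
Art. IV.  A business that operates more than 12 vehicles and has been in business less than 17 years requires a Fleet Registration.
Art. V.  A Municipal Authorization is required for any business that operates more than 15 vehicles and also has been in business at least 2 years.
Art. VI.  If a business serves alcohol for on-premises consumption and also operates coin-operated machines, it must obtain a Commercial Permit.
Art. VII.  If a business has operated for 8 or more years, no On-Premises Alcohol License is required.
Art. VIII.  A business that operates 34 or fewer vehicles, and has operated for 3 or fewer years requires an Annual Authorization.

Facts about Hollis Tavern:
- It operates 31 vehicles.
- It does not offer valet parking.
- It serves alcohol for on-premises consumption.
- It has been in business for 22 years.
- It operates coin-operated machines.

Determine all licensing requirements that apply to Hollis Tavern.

Art. I. serves alcohol for on-premises consumption; operates coin-operated machines; vehicles 31 ≤ 35 → On-Premises Alcohol License required.
Art. II. serves alcohol for on-premises consumption; years in business 22 > 18 → Operating Permit not required.
Art. III. serves alcohol for on-premises consumption; does not offer valet parking → Commercial Authorization not required.
Art. IV. vehicles 31 > 12; years in business 22 ≥ 17 → Fleet Registration not required.
Art. V. vehicles 31 > 15; years in business 22 ≥ 2 → Municipal Authorization required.
Art. VI. serves alcohol for on-premises consumption; operates coin-operated machines → Commercial Permit required.
Art. VII. years in business 22 ≥ 8 → exempt from On-Premises Alcohol License.
Art. VIII. vehicles 31 ≤ 34; years in business 22 > 3 → Annual Authorization not required.

Commercial Permit, Municipal Authorization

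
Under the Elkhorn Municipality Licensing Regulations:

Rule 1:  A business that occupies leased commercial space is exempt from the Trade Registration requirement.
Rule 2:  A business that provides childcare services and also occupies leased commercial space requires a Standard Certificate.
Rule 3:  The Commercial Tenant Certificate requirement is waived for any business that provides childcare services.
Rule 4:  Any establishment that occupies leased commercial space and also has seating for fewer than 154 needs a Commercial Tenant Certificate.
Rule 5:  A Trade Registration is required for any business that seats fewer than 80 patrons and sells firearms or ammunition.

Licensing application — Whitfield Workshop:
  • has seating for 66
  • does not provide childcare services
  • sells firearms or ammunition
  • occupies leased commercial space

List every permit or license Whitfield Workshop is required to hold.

Rule 1: occupies leased commercial space → exempt from Trade Registration.
Rule 2: does not provide childcare services; occupies leased commercial space → Standard Certificate not required.
Rule 3: does not provide childcare services → Commercial Tenant Certificate exemption does not apply.
Rule 4: occupies leased commercial space; seating 66 < 154 → Commercial Tenant Certificate required.
Rule 5: seating 66 < 80; sells firearms or ammunition → Trade Registration required.

Commercial Tenant Certificate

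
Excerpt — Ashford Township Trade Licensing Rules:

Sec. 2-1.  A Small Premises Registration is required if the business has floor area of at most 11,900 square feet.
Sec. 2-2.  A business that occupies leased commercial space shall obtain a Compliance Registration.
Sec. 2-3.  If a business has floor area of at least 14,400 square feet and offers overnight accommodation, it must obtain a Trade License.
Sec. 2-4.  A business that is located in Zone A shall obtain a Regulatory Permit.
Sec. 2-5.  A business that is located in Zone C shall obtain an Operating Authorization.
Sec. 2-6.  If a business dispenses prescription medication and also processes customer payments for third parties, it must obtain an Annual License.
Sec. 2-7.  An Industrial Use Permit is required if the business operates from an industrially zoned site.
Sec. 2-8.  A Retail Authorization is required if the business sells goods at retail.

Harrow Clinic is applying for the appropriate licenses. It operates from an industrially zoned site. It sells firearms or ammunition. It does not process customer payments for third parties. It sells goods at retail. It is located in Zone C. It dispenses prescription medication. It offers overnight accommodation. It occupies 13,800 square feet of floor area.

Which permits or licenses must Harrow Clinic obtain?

Industrial Use Permit, Operating Authorization, Retail Authorization

Sec. 2-1. floor area 13,800 square feet > 11,900 square feet → Small Premises Registration not required.
Sec. 2-2. operates from an industrially zoned site (not: occupies leased commercial space) → Compliance Registration not required.
Sec. 2-3. floor area 13,800 square feet < 14,400 square feet; offers overnight accommodation → Trade License not required.
Sec. 2-4. is located in Zone C (not: is located in Zone A) → Regulatory Permit not required.
Sec. 2-5. is located in Zone C → Operating Authorization required.
Sec. 2-6. dispenses prescription medication; does not process customer payments for third parties → Annual License not required.
Sec. 2-7. operates from an industrially zoned site → Industrial Use Permit required.
Sec. 2-8. sells goods at retail → Retail Authorization required.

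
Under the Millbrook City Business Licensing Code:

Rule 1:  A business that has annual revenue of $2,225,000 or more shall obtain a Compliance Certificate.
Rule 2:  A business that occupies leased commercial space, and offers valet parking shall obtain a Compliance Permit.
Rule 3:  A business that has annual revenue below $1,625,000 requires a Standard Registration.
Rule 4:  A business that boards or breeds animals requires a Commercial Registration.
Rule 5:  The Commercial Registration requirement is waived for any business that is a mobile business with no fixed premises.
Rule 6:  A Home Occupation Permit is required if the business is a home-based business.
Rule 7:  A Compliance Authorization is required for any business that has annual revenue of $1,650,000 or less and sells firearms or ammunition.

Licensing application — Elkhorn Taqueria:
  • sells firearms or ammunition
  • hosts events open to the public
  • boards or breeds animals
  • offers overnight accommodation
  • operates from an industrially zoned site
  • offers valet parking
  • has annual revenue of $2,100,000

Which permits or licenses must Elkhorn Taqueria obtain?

Commercial Registration

Rule 1: revenue $2,100,000 < $2,225,000 → Compliance Certificate not required.
Rule 2: operates from an industrially zoned site (not: occupies leased commercial space); offers valet parking → Compliance Permit not required.
Rule 3: revenue $2,100,000 ≥ $1,625,000 → Standard Registration not required.
Rule 4: boards or breeds animals → Commercial Registration required.
Rule 5: operates from an industrially zoned site (not: is a mobile business with no fixed premises) → Commercial Registration exemption does not apply.
Rule 6: operates from an industrially zoned site (not: is a home-based business) → Home Occupation Permit not required.
Rule 7: revenue $2,100,000 > $1,650,000; sells firearms or ammunition → Compliance Authorization not required.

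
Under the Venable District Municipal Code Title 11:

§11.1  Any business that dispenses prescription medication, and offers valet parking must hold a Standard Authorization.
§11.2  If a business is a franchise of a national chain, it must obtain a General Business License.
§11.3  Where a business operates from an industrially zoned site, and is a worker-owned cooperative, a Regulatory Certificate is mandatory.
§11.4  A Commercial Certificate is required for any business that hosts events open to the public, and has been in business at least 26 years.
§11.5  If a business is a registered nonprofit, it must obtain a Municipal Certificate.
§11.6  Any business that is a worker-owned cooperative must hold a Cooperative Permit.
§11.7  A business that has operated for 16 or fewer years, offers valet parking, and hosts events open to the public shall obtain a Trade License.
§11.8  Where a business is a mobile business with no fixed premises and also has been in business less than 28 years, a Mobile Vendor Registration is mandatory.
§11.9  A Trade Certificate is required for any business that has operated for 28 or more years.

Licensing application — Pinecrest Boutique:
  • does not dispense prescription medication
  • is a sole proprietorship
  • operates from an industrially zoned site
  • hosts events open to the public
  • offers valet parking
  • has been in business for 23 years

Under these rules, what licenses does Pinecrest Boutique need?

None

§11.1 does not dispense prescription medication; offers valet parking → Standard Authorization not required.
§11.2 is a sole proprietorship (not: is a franchise of a national chain) → General Business License not required.
§11.3 operates from an industrially zoned site; is a sole proprietorship (not: is a worker-owned cooperative) → Regulatory Certificate not required.
§11.4 hosts events open to the public; years in business 23 < 26 → Commercial Certificate not required.
§11.5 is a sole proprietorship (not: is a registered nonprofit) → Municipal Certificate not required.
§11.6 is a sole proprietorship (not: is a worker-owned cooperative) → Cooperative Permit not required.
§11.7 years in business 23 > 16; offers valet parking; hosts events open to the public → Trade License not required.
§11.8 operates from an industrially zoned site (not: is a mobile business with no fixed premises); years in business 23 < 28 → Mobile Vendor Registration not required.
§11.9 years in business 23 < 28 → Trade Certificate not required.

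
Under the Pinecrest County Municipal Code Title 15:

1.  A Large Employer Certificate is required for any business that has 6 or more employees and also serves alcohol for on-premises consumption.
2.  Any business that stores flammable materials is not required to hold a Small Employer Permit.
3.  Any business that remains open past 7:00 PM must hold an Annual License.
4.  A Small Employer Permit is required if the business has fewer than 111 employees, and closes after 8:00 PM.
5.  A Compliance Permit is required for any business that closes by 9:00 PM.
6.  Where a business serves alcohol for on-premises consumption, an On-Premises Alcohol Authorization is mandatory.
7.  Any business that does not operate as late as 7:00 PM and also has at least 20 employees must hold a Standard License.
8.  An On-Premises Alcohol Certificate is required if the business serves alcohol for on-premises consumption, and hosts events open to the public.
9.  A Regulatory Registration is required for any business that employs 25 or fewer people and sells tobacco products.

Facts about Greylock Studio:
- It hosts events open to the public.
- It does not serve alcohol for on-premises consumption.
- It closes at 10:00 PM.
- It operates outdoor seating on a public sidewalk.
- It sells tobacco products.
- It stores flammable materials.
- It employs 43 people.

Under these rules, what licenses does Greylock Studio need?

1. employees 43 ≥ 6; does not serve alcohol for on-premises consumption → Large Employer Certificate not required.
2. stores flammable materials → exempt from Small Employer Permit.
3. closes 10:00 PM, after 7:00 PM → Annual License required.
4. employees 43 < 111; closes 10:00 PM, after 8:00 PM → Small Employer Permit required.
5. closes 10:00 PM, after 9:00 PM → Compliance Permit not required.
6. does not serve alcohol for on-premises consumption → On-Premises Alcohol Authorization not required.
7. closes 10:00 PM, after 7:00 PM; employees 43 ≥ 20 → Standard License not required.
8. does not serve alcohol for on-premises consumption; hosts events open to the public → On-Premises Alcohol Certificate not required.
9. employees 43 > 25; sells tobacco products → Regulatory Registration not required.

Annual License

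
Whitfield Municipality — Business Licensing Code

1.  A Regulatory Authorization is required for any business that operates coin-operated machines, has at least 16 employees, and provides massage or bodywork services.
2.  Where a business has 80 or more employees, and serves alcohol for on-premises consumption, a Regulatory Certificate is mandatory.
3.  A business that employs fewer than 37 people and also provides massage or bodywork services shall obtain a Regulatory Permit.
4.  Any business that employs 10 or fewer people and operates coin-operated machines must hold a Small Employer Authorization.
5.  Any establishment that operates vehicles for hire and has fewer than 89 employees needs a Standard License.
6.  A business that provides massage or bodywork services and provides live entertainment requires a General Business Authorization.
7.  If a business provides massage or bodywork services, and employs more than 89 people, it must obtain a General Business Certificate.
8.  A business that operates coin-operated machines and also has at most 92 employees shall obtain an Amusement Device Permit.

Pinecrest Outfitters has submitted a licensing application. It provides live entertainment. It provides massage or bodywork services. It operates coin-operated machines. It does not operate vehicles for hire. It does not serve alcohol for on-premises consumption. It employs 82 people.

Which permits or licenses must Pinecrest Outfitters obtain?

1. operates coin-operated machines; employees 82 ≥ 16; provides massage or bodywork services → Regulatory Authorization required.
2. employees 82 ≥ 80; does not serve alcohol for on-premises consumption → Regulatory Certificate not required.
3. employees 82 ≥ 37; provides massage or bodywork services → Regulatory Permit not required.
4. employees 82 > 10; operates coin-operated machines → Small Employer Authorization not required.
5. does not operate vehicles for hire; employees 82 < 89 → Standard License not required.
6. provides massage or bodywork services; provides live entertainment → General Business Authorization required.
7. provides massage or bodywork services; employees 82 ≤ 89 → General Business Certificate not required.
8. operates coin-operated machines; employees 82 ≤ 92 → Amusement Device Permit required.

Amusement Device Permit, General Business Authorization, Regulatory Authorization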